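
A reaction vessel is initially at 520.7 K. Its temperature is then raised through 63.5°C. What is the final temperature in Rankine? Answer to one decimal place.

1051.6°R

Initial temperature in Celsius: 520.7 - 273.15 = 247.5500°C.
Final Celsius temperature: 247.5500 + 63.5000 = 311.0500°C.
In Rankine: 311.0500 × 1.8 + 491.67 = 1051.6°R.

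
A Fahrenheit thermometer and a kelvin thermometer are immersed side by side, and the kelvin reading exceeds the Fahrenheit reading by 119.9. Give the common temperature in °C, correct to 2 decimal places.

Let x be the Fahrenheit reading; then the kelvin reading is 5/9·x + 255.372.
(5/9·x + 255.372) - x = 119.9  ⇒  (-4/9)·x = -135.472  ⇒  x = 304.8125°F.
In Celsius: (304.8125 - 32) × 5/9 = 151.56°C.

151.56°C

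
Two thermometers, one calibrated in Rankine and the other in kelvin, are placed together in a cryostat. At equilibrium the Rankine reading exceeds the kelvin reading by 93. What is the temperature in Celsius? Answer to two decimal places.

Let x be the Rankine reading; then the kelvin reading is 5/9·x.
(5/9·x) - x = -93  ⇒  (-4/9)·x = -93  ⇒  x = 209.2500°R.
In Celsius: (209.25 - 491.67) × 5/9 = -156.90°C.

-156.90°C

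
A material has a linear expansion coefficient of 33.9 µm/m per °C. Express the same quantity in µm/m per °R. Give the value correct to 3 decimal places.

18.833 µm/m per °R

Since only a temperature interval is involved, the additive offset between the scales drops out.
A change of 1°R is a change of 5/9°C, so per °R the value is 33.9 × 5/9 = 18.833.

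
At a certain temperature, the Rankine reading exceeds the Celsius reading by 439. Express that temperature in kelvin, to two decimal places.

Let x be the Rankine reading; then the Celsius reading is 5/9·x - 273.15.
(5/9·x - 273.15) - x = -439  ⇒  (-4/9)·x = -165.85  ⇒  x = 373.1625°R.
In Celsius: (373.1625 - 491.67) × 5/9 = -65.8375°C.
In kelvin: -65.8375 + 273.15 = 207.31 K.

207.31 K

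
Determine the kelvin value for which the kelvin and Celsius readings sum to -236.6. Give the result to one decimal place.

18.3 K

Let K be the kelvin reading. The Celsius reading is C = 1·K - 273.15.
Require K + C = -236.6: (2)·K - 273.15 = -236.6.
K = (-236.6 + 273.15) / (2) = 18.3.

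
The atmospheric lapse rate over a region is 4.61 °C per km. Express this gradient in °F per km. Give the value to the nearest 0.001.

Since only a temperature interval is involved, the additive offset between the scales drops out.
A change of 1°C is a change of 1.8°F, so 4.61 × 1.8 = 8.298.

8.298 °F/km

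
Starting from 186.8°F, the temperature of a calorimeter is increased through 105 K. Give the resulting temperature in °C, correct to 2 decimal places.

Initial temperature in Celsius: (186.8 - 32) × 5/9 = 86.0000°C.
The 105 K change is an interval; Kelvin and Celsius degrees are the same size, so ΔC = +105°C.
Final Celsius temperature: 86.0000 + 105.0000 = 191.0000°C.

191.00°C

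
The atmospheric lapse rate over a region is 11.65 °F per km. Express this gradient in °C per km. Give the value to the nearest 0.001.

Since only a temperature interval is involved, the additive offset between the scales drops out.
A change of 1°F is a change of 5/9°C, so 11.65 × 5/9 = 6.472.

6.472 °C/km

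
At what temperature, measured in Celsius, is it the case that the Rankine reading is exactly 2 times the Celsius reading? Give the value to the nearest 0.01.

Let C be the Celsius reading. The Rankine reading is R = 1.8·C + 491.67.
Require R = 2·C: 1.8·C + 491.67 = 2·C.
(-0.2)·C = -491.67  ⇒  C = 2458.35.

2458.35°C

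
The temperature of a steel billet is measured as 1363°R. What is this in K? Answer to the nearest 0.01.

757.22 K

In Celsius: (1363 - 491.67) × 5/9 = 484.0722°C.
In kelvin: 484.0722 + 273.15 = 757.22 K.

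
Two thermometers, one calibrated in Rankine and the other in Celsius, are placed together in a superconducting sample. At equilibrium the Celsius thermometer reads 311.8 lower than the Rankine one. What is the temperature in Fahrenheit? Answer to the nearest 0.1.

Let x be the Rankine reading; then the Celsius reading is 5/9·x - 273.15.
(5/9·x - 273.15) - x = -311.8  ⇒  (-4/9)·x = -38.65  ⇒  x = 86.9625°R.
In Celsius: (86.9625 - 491.67) × 5/9 = -224.8375°C.
In Fahrenheit: -224.8375 × 1.8 + 32 = -372.7°F.

-372.7°F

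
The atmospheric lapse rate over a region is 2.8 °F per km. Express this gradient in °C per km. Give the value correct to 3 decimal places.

1.556 °C/km

Since only a temperature interval is involved, the additive offset between the scales drops out.
A change of 1°F is a change of 5/9°C, so 2.8 × 5/9 = 1.556.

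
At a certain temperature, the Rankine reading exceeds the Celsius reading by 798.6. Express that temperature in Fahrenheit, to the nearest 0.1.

722.6°F

Let x be the Celsius reading; then the Rankine reading is 1.8·x + 491.67.
(1.8·x + 491.67) - x = 798.6  ⇒  (0.8)·x = 306.93  ⇒  x = 383.6625°C.
In Fahrenheit: 383.6625 × 1.8 + 32 = 722.6°F.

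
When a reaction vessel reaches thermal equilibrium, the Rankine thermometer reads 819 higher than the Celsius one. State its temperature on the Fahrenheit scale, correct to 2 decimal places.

Let x be the Celsius reading; then the Rankine reading is 1.8·x + 491.67.
(1.8·x + 491.67) - x = 819  ⇒  (0.8)·x = 327.33  ⇒  x = 409.1625°C.
In Fahrenheit: 409.1625 × 1.8 + 32 = 768.49°F.

768.49°F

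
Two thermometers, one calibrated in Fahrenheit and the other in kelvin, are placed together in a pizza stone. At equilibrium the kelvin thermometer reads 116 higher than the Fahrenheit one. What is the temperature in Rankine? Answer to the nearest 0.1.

773.3°R

Let x be the Fahrenheit reading; then the kelvin reading is 5/9·x + 255.372.
(5/9·x + 255.372) - x = 116  ⇒  (-4/9)·x = -139.372  ⇒  x = 313.5875°F.
In Celsius: (313.5875 - 32) × 5/9 = 156.4375°C.
In Rankine: 156.4375 × 1.8 + 491.67 = 773.3°R.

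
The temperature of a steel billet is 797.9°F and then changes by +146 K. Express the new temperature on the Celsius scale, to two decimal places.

571.50°C

Initial temperature in Celsius: (797.9 - 32) × 5/9 = 425.5000°C.
The 146 K change is an interval; Kelvin and Celsius degrees are the same size, so ΔC = +146°C.
Final Celsius temperature: 425.5000 + 146.0000 = 571.5000°C.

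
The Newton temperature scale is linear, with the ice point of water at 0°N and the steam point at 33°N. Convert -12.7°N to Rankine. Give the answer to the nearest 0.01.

Linear interpolation between the fixed points: C = (-12.7 - 0) × 100 / (33 - 0) = -38.4848°C.
Then -38.4848 × 1.8 + 491.67 = 422.40°R.

422.40°R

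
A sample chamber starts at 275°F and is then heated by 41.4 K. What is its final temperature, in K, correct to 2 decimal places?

449.55 K

Initial temperature in Celsius: (275 - 32) × 5/9 = 135.0000°C.
The 41.4 K change is an interval; Kelvin and Celsius degrees are the same size, so ΔC = +41.4°C.
Final Celsius temperature: 135.0000 + 41.4000 = 176.4000°C.
In kelvin: 176.4000 + 273.15 = 449.55 K.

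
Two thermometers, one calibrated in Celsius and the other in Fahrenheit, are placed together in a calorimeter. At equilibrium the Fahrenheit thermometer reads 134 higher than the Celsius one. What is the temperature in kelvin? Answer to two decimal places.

400.65 K

Let x be the Celsius reading; then the Fahrenheit reading is 1.8·x + 32.
(1.8·x + 32) - x = 134  ⇒  (0.8)·x = 102  ⇒  x = 127.5000°C.
In kelvin: 127.5000 + 273.15 = 400.65 K.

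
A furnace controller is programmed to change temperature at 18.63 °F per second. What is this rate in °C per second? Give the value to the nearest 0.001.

Since only a temperature interval is involved, the additive offset between the scales drops out.
A change of 1°F is a change of 5/9°C, so 18.63 × 5/9 = 10.350.

10.350 °C/second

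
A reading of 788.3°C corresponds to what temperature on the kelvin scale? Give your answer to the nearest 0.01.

In kelvin: 788.3000 + 273.15 = 1061.45 K.

1061.45 K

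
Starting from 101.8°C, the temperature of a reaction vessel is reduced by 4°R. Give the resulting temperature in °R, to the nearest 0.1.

670.9°R

The 4°R change is an interval, so only the factor 5/9 applies: -4 × 5/9 = -2.2222°C.
Final Celsius temperature: 101.8000 - 2.2222 = 99.5778°C.
In Rankine: 99.5778 × 1.8 + 491.67 = 670.9°R.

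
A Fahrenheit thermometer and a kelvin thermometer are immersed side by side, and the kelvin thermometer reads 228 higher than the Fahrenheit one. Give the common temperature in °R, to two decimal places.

Let x be the Fahrenheit reading; then the kelvin reading is 5/9·x + 255.372.
(5/9·x + 255.372) - x = 228  ⇒  (-4/9)·x = -27.3722  ⇒  x = 61.5875°F.
In Celsius: (61.5875 - 32) × 5/9 = 16.4375°C.
In Rankine: 16.4375 × 1.8 + 491.67 = 521.26°R.

521.26°R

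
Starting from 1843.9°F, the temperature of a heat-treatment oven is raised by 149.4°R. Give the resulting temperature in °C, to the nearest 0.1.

Initial temperature in Celsius: (1843.9 - 32) × 5/9 = 1006.6111°C.
The 149.4°R change is an interval, so only the factor 5/9 applies: +149.4 × 5/9 = +83.0000°C.
Final Celsius temperature: 1006.6111 + 83.0000 = 1089.6111°C.

1089.6°C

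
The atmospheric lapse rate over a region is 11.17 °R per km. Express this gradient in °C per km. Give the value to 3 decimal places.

6.206 °C/km

The quantity depends on a temperature interval, so only the ratio of degree sizes applies; the offset between the scales is irrelevant.
A change of 1°R is a change of 5/9°C, so 11.17 × 5/9 = 6.206.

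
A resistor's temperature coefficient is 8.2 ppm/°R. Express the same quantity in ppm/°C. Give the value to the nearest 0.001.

The quantity depends on a temperature interval, so only the ratio of degree sizes applies; the offset between the scales is irrelevant.
A change of 1°C is a change of 1.8°R, so per °C the value is 8.2 × 1.8 = 14.760.

14.760 ppm/°C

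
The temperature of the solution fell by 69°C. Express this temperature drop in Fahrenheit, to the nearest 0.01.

Only the scale ratio 1.8 matters for a change in temperature.
69 × 1.8 = 124.20.

124.20°F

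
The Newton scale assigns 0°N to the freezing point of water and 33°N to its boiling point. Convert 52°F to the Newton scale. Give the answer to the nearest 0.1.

3.7°N

First in Celsius: (52 - 32) × 5/9 = 11.1111°C.
Linearly onto the Newton scale: 0 + (11.1111 / 100) × (33 - 0) = 3.7°N.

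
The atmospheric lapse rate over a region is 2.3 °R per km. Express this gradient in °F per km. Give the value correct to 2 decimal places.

2.30 °F/km

The quantity depends on a temperature interval, so only the ratio of degree sizes applies; the offset between the scales is irrelevant.
A change of 1°R is a change of 1°F, so 2.3 × 1 = 2.30.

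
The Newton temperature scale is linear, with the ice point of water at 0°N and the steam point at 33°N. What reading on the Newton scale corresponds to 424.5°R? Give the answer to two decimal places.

-12.31°N

First in Celsius: (424.5 - 491.67) × 5/9 = -37.3167°C.
Linearly onto the Newton scale: 0 + (-37.3167 / 100) × (33 - 0) = -12.31°N.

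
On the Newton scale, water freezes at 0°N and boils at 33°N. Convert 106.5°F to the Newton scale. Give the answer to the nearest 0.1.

13.7°N

First in Celsius: (106.5 - 32) × 5/9 = 41.3889°C.
Linearly onto the Newton scale: 0 + (41.3889 / 100) × (33 - 0) = 13.7°N.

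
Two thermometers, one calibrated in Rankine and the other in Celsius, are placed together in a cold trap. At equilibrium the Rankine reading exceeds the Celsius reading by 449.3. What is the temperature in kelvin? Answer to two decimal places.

220.19 K

Let x be the Rankine reading; then the Celsius reading is 5/9·x - 273.15.
(5/9·x - 273.15) - x = -449.3  ⇒  (-4/9)·x = -176.15  ⇒  x = 396.3375°R.
In Celsius: (396.3375 - 491.67) × 5/9 = -52.9625°C.
In kelvin: -52.9625 + 273.15 = 220.19 K.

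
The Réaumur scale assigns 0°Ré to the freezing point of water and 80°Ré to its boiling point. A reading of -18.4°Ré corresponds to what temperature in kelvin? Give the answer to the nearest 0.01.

Linear interpolation between the fixed points: C = (-18.4 - 0) × 100 / (80 - 0) = -23.0000°C.
Then -23.0000 + 273.15 = 250.15 K.

250.15 K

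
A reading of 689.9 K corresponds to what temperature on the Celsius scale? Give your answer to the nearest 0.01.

416.75°C

In Celsius: 689.9 - 273.15 = 416.7500°C.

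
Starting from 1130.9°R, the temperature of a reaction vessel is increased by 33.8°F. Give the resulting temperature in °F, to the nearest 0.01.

705.03°F

Initial temperature in Celsius: (1130.9 - 491.67) × 5/9 = 355.1278°C.
The 33.8°F change is an interval, so only the factor 5/9 applies: +33.8 × 5/9 = +18.7778°C.
Final Celsius temperature: 355.1278 + 18.7778 = 373.9056°C.
In Fahrenheit: 373.9056 × 1.8 + 32 = 705.03°F.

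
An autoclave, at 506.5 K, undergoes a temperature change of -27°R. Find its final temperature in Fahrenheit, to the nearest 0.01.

425.03°F

Initial temperature in Celsius: 506.5 - 273.15 = 233.3500°C.
The 27°R change is an interval, so only the factor 5/9 applies: -27 × 5/9 = -15.0000°C.
Final Celsius temperature: 233.3500 - 15.0000 = 218.3500°C.
In Fahrenheit: 218.3500 × 1.8 + 32 = 425.03°F.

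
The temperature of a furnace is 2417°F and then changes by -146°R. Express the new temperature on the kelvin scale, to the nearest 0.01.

Initial temperature in Celsius: (2417 - 32) × 5/9 = 1325.0000°C.
The 146°R change is an interval, so only the factor 5/9 applies: -146 × 5/9 = -81.1111°C.
Final Celsius temperature: 1325.0000 - 81.1111 = 1243.8889°C.
In kelvin: 1243.8889 + 273.15 = 1517.04 K.

1517.04 K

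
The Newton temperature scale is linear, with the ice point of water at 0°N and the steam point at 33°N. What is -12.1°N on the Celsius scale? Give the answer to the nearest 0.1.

-36.7°C

Linear interpolation between the fixed points: C = (-12.1 - 0) × 100 / (33 - 0) = -36.6667°C.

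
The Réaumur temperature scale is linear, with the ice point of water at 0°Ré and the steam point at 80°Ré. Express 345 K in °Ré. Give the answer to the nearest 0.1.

57.5°Ré

First in Celsius: 345 - 273.15 = 71.8500°C.
Linearly onto the Réaumur scale: 0 + (71.8500 / 100) × (80 - 0) = 57.5°Ré.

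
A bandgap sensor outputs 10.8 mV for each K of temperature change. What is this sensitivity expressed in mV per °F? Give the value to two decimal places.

Since only a temperature interval is involved, the additive offset between the scales drops out.
A change of 1°F is a change of 5/9 K, so per °F the value is 10.8 × 5/9 = 6.00.

6.00 mV per °F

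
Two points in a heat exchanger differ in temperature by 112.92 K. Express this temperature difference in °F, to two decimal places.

203.26°F

An interval of 1 K corresponds to 1.8°F.
112.92 × 1.8 = 203.26.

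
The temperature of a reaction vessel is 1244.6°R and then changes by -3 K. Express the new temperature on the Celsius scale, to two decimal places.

Initial temperature in Celsius: (1244.6 - 491.67) × 5/9 = 418.2944°C.
The 3 K change is an interval; Kelvin and Celsius degrees are the same size, so ΔC = -3°C.
Final Celsius temperature: 418.2944 - 3.0000 = 415.2944°C.

415.29°C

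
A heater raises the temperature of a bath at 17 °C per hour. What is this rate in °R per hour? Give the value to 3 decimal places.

30.600 °R/hour

Since only a temperature interval is involved, the additive offset between the scales drops out.
A change of 1°C is a change of 1.8°R, so 17 × 1.8 = 30.600.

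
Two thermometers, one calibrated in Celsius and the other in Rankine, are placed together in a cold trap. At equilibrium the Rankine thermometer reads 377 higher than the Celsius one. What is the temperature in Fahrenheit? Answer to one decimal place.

Let x be the Celsius reading; then the Rankine reading is 1.8·x + 491.67.
(1.8·x + 491.67) - x = 377  ⇒  (0.8)·x = -114.67  ⇒  x = -143.3375°C.
In Fahrenheit: -143.3375 × 1.8 + 32 = -226.0°F.

-226.0°F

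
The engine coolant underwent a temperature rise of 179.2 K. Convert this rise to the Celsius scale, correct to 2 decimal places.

179.20°C

Kelvin and Celsius degrees are the same size, so the interval is unchanged: 179.20.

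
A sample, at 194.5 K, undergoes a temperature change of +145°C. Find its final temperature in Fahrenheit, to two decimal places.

151.43°F

Initial temperature in Celsius: 194.5 - 273.15 = -78.6500°C.
Final Celsius temperature: -78.6500 + 145.0000 = 66.3500°C.
In Fahrenheit: 66.3500 × 1.8 + 32 = 151.43°F.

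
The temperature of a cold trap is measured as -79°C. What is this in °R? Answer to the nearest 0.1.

In Rankine: -79.0000 × 1.8 + 491.67 = 349.5°R.

349.5°R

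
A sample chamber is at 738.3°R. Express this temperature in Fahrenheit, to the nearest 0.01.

278.63°F

In Celsius: (738.3 - 491.67) × 5/9 = 137.0167°C.
In Fahrenheit: 137.0167 × 1.8 + 32 = 278.63°F.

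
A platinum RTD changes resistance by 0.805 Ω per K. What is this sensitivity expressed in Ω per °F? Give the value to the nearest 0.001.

Since only a temperature interval is involved, the additive offset between the scales drops out.
A change of 1°F is a change of 5/9 K, so per °F the value is 0.805 × 5/9 = 0.447.

0.447 Ω per °F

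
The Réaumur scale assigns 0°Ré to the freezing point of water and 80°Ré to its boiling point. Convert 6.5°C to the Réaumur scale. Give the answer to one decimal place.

Linearly onto the Réaumur scale: 0 + (6.5000 / 100) × (80 - 0) = 5.2°Ré.

5.2°Ré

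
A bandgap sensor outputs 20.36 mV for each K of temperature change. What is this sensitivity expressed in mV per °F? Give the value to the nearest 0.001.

Since only a temperature interval is involved, the additive offset between the scales drops out.
A change of 1°F is a change of 5/9 K, so per °F the value is 20.36 × 5/9 = 11.311.

11.311 mV per °F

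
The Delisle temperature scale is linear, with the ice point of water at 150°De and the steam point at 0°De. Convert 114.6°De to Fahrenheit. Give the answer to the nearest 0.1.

74.5°F

Linear interpolation between the fixed points: C = (114.6 - 150) × 100 / (0 - 150) = 23.6000°C.
Then 23.6000 × 1.8 + 32 = 74.5°F.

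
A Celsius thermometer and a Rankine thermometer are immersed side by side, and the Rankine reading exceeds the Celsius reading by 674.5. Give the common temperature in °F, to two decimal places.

443.37°F

Let x be the Celsius reading; then the Rankine reading is 1.8·x + 491.67.
(1.8·x + 491.67) - x = 674.5  ⇒  (0.8)·x = 182.83  ⇒  x = 228.5375°C.
In Fahrenheit: 228.5375 × 1.8 + 32 = 443.37°F.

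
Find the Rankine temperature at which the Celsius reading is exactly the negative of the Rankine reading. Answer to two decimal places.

175.60°R

Let R be the Rankine reading. The Celsius reading is C = 5/9·R - 273.15.
Require C = -1·R: 5/9·R - 273.15 = -1·R.
(14/9)·R = 273.15  ⇒  R = 175.60.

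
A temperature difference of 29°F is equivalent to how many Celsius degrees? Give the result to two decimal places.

An interval of 1°F corresponds to 5/9°C.
29 × 5/9 = 16.11.

16.11°C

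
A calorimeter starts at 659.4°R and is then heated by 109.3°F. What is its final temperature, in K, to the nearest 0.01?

427.06 K

Initial temperature in Celsius: (659.4 - 491.67) × 5/9 = 93.1833°C.
The 109.3°F change is an interval, so only the factor 5/9 applies: +109.3 × 5/9 = +60.7222°C.
Final Celsius temperature: 93.1833 + 60.7222 = 153.9056°C.
In kelvin: 153.9056 + 273.15 = 427.06 K.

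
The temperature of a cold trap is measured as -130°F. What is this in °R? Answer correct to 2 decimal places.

329.67°R

In Celsius: (-130 - 32) × 5/9 = -90.0000°C.
In Rankine: -90.0000 × 1.8 + 491.67 = 329.67°R.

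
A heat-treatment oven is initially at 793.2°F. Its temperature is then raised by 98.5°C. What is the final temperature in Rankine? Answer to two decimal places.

Initial temperature in Celsius: (793.2 - 32) × 5/9 = 422.8889°C.
Final Celsius temperature: 422.8889 + 98.5000 = 521.3889°C.
In Rankine: 521.3889 × 1.8 + 491.67 = 1430.17°R.

1430.17°R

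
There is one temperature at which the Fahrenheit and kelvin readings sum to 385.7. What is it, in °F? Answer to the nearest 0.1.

Let F be the Fahrenheit reading. The kelvin reading is K = 5/9·F + 255.372.
Require F + K = 385.7: (14/9)·F + 255.372 = 385.7.
F = (385.7 - 255.372) / (14/9) = 83.8.

83.8°F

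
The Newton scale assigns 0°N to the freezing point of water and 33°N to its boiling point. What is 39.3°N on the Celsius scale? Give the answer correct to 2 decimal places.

Linear interpolation between the fixed points: C = (39.3 - 0) × 100 / (33 - 0) = 119.0909°C.

119.09°C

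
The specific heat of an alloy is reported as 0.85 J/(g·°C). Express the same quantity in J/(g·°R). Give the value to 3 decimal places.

0.472 J/(g·°R)

The quantity depends on a temperature interval, so only the ratio of degree sizes applies; the offset between the scales is irrelevant.
A change of 1°R is a change of 5/9°C, so per °R the value is 0.85 × 5/9 = 0.472.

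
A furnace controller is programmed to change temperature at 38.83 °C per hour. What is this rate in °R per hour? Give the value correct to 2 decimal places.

69.89 °R/hour

The quantity depends on a temperature interval, so only the ratio of degree sizes applies; the offset between the scales is irrelevant.
A change of 1°C is a change of 1.8°R, so 38.83 × 1.8 = 69.89.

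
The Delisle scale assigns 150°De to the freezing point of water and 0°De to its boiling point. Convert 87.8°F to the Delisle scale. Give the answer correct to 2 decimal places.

103.50°De

First in Celsius: (87.8 - 32) × 5/9 = 31.0000°C.
Linearly onto the Delisle scale: 150 + (31.0000 / 100) × (0 - 150) = 103.50°De.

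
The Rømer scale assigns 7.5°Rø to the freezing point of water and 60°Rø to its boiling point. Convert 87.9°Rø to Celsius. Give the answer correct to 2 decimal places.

153.14°C

Linear interpolation between the fixed points: C = (87.9 - 7.5) × 100 / (60 - 7.5) = 153.1429°C.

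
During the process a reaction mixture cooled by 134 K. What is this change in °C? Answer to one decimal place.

Kelvin and Celsius degrees are the same size, so the interval is unchanged: 134.0.

134.0°C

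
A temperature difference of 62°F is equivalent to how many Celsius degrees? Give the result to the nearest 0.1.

Only the scale ratio 5/9 matters for a change in temperature.
62 × 5/9 = 34.4.

34.4°C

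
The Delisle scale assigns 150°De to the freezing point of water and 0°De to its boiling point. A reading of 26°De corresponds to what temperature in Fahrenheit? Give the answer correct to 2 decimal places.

180.80°F

Linear interpolation between the fixed points: C = (26 - 150) × 100 / (0 - 150) = 82.6667°C.
Then 82.6667 × 1.8 + 32 = 180.80°F.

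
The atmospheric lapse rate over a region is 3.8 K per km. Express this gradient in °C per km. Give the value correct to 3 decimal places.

3.800 °C/km

Since only a temperature interval is involved, the additive offset between the scales drops out.
A change of 1 K is a change of 1°C, so 3.8 × 1 = 3.800.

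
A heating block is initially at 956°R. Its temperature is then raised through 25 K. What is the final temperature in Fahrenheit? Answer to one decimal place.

Initial temperature in Celsius: (956 - 491.67) × 5/9 = 257.9611°C.
The 25 K change is an interval; Kelvin and Celsius degrees are the same size, so ΔC = +25°C.
Final Celsius temperature: 257.9611 + 25.0000 = 282.9611°C.
In Fahrenheit: 282.9611 × 1.8 + 32 = 541.3°F.

541.3°F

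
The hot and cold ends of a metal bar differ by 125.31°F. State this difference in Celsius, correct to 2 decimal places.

69.62°C

Only the scale ratio 5/9 matters for a change in temperature.
125.31 × 5/9 = 69.62.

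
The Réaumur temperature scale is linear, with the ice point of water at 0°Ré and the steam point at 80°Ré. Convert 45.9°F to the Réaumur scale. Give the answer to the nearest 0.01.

First in Celsius: (45.9 - 32) × 5/9 = 7.7222°C.
Linearly onto the Réaumur scale: 0 + (7.7222 / 100) × (80 - 0) = 6.18°Ré.

6.18°Ré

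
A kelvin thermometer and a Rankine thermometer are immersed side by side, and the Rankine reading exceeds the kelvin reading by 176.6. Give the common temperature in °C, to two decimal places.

-52.40°C

Let x be the kelvin reading; then the Rankine reading is 1.8·x.
(1.8·x) - x = 176.6  ⇒  (0.8)·x = 176.6  ⇒  x = 220.7500 K.
In Celsius: 220.75 - 273.15 = -52.40°C.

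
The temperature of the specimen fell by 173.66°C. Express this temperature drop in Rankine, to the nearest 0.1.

312.6°R

Only the scale ratio 1.8 matters for a change in temperature.
173.66 × 1.8 = 312.6.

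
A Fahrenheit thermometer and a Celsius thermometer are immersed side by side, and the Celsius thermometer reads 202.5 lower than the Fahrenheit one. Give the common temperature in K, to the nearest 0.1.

Let x be the Fahrenheit reading; then the Celsius reading is 5/9·x - 17.7778.
(5/9·x - 17.7778) - x = -202.5  ⇒  (-4/9)·x = -184.722  ⇒  x = 415.6250°F.
In Celsius: (415.625 - 32) × 5/9 = 213.1250°C.
In kelvin: 213.1250 + 273.15 = 486.3 K.

486.3 K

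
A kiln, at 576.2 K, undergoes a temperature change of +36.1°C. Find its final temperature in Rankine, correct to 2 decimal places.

Initial temperature in Celsius: 576.2 - 273.15 = 303.0500°C.
Final Celsius temperature: 303.0500 + 36.1000 = 339.1500°C.
In Rankine: 339.1500 × 1.8 + 491.67 = 1102.14°R.

1102.14°R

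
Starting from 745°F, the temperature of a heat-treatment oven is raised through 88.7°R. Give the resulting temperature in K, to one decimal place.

Initial temperature in Celsius: (745 - 32) × 5/9 = 396.1111°C.
The 88.7°R change is an interval, so only the factor 5/9 applies: +88.7 × 5/9 = +49.2778°C.
Final Celsius temperature: 396.1111 + 49.2778 = 445.3889°C.
In kelvin: 445.3889 + 273.15 = 718.5 K.

718.5 K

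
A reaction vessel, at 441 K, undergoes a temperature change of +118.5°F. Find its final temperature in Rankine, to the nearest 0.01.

912.30°R

Initial temperature in Celsius: 441 - 273.15 = 167.8500°C.
The 118.5°F change is an interval, so only the factor 5/9 applies: +118.5 × 5/9 = +65.8333°C.
Final Celsius temperature: 167.8500 + 65.8333 = 233.6833°C.
In Rankine: 233.6833 × 1.8 + 491.67 = 912.30°R.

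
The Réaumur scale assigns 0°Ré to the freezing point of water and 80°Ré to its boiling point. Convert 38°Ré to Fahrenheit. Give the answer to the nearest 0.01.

117.50°F

Linear interpolation between the fixed points: C = (38 - 0) × 100 / (80 - 0) = 47.5000°C.
Then 47.5000 × 1.8 + 32 = 117.50°F.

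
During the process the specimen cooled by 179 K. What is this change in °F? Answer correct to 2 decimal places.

322.20°F

Only the scale ratio 1.8 matters for a change in temperature.
179 × 1.8 = 322.20.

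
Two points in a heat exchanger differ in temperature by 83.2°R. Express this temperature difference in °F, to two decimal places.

83.20°F

Rankine and Fahrenheit degrees are the same size, so the interval is unchanged: 83.20.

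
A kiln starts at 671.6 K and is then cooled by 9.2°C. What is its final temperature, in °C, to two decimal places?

389.25°C

Initial temperature in Celsius: 671.6 - 273.15 = 398.4500°C.
Final Celsius temperature: 398.4500 - 9.2000 = 389.2500°C.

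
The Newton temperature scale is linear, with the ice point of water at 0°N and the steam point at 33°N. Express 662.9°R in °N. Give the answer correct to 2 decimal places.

First in Celsius: (662.9 - 491.67) × 5/9 = 95.1278°C.
Linearly onto the Newton scale: 0 + (95.1278 / 100) × (33 - 0) = 31.39°N.

31.39°N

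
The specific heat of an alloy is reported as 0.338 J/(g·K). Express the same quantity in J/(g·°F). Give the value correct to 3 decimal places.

Since only a temperature interval is involved, the additive offset between the scales drops out.
A change of 1°F is a change of 5/9 K, so per °F the value is 0.338 × 5/9 = 0.188.

0.188 J/(g·°F)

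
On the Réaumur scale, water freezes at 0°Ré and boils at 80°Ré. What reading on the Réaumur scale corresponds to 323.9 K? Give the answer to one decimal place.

First in Celsius: 323.9 - 273.15 = 50.7500°C.
Linearly onto the Réaumur scale: 0 + (50.7500 / 100) × (80 - 0) = 40.6°Ré.

40.6°Ré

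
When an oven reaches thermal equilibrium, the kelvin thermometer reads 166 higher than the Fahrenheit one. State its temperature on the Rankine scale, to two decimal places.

660.76°R

Let x be the Fahrenheit reading; then the kelvin reading is 5/9·x + 255.372.
(5/9·x + 255.372) - x = 166  ⇒  (-4/9)·x = -89.3722  ⇒  x = 201.0875°F.
In Celsius: (201.0875 - 32) × 5/9 = 93.9375°C.
In Rankine: 93.9375 × 1.8 + 491.67 = 660.76°R.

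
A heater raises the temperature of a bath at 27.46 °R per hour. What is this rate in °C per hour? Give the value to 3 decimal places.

The quantity depends on a temperature interval, so only the ratio of degree sizes applies; the offset between the scales is irrelevant.
A change of 1°R is a change of 5/9°C, so 27.46 × 5/9 = 15.256.

15.256 °C/hour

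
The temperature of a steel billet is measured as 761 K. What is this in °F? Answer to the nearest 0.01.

In Celsius: 761 - 273.15 = 487.8500°C.
In Fahrenheit: 487.8500 × 1.8 + 32 = 910.13°F.

910.13°F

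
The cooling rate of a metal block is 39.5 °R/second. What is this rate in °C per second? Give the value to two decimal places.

The quantity depends on a temperature interval, so only the ratio of degree sizes applies; the offset between the scales is irrelevant.
A change of 1°R is a change of 5/9°C, so 39.5 × 5/9 = 21.94.

21.94 °C/second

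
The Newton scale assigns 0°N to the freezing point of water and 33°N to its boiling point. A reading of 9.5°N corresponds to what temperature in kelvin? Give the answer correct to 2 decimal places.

301.94 K

Linear interpolation between the fixed points: C = (9.5 - 0) × 100 / (33 - 0) = 28.7879°C.
Then 28.7879 + 273.15 = 301.94 K.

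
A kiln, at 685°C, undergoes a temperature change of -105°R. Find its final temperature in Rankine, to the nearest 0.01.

The 105°R change is an interval, so only the factor 5/9 applies: -105 × 5/9 = -58.3333°C.
Final Celsius temperature: 685.0000 - 58.3333 = 626.6667°C.
In Rankine: 626.6667 × 1.8 + 491.67 = 1619.67°R.

1619.67°R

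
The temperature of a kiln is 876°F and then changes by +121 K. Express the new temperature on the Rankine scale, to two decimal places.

1553.47°R

Initial temperature in Celsius: (876 - 32) × 5/9 = 468.8889°C.
The 121 K change is an interval; Kelvin and Celsius degrees are the same size, so ΔC = +121°C.
Final Celsius temperature: 468.8889 + 121.0000 = 589.8889°C.
In Rankine: 589.8889 × 1.8 + 491.67 = 1553.47°R.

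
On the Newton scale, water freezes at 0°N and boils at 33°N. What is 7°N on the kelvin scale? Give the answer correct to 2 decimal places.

Linear interpolation between the fixed points: C = (7 - 0) × 100 / (33 - 0) = 21.2121°C.
Then 21.2121 + 273.15 = 294.36 K.

294.36 K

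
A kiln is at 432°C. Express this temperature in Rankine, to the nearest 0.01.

In Rankine: 432.0000 × 1.8 + 491.67 = 1269.27°R.

1269.27°R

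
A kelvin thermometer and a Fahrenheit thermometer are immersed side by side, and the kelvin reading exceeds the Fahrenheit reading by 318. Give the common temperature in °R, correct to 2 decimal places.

Let x be the kelvin reading; then the Fahrenheit reading is 1.8·x - 459.67.
(1.8·x - 459.67) - x = -318  ⇒  (0.8)·x = 141.67  ⇒  x = 177.0875 K.
In Celsius: 177.0875 - 273.15 = -96.0625°C.
In Rankine: -96.0625 × 1.8 + 491.67 = 318.76°R.

318.76°R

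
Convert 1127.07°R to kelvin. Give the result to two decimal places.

626.15 K

In Celsius: (1127.07 - 491.67) × 5/9 = 353.0000°C.
In kelvin: 353.0000 + 273.15 = 626.15 K.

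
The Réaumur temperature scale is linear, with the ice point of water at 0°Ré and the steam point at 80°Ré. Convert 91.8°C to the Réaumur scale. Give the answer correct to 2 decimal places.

Linearly onto the Réaumur scale: 0 + (91.8000 / 100) × (80 - 0) = 73.44°Ré.

73.44°Ré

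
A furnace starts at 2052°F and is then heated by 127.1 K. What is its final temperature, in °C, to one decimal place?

1249.3°C

Initial temperature in Celsius: (2052 - 32) × 5/9 = 1122.2222°C.
The 127.1 K change is an interval; Kelvin and Celsius degrees are the same size, so ΔC = +127.1°C.
Final Celsius temperature: 1122.2222 + 127.1000 = 1249.3222°C.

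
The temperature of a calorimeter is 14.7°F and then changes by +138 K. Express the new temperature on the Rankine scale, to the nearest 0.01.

722.77°R

Initial temperature in Celsius: (14.7 - 32) × 5/9 = -9.6111°C.
The 138 K change is an interval; Kelvin and Celsius degrees are the same size, so ΔC = +138°C.
Final Celsius temperature: -9.6111 + 138.0000 = 128.3889°C.
In Rankine: 128.3889 × 1.8 + 491.67 = 722.77°R.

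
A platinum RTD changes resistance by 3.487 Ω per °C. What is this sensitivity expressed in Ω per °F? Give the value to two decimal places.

1.94 Ω per °F

Since only a temperature interval is involved, the additive offset between the scales drops out.
A change of 1°F is a change of 5/9°C, so per °F the value is 3.487 × 5/9 = 1.94.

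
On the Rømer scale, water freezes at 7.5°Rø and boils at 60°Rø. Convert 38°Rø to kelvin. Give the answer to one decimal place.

Linear interpolation between the fixed points: C = (38 - 7.5) × 100 / (60 - 7.5) = 58.0952°C.
Then 58.0952 + 273.15 = 331.2 K.

331.2 K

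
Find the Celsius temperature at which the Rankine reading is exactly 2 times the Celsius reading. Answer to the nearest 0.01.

2458.35°C

Let C be the Celsius reading. The Rankine reading is R = 1.8·C + 491.67.
Require R = 2·C: 1.8·C + 491.67 = 2·C.
(-0.2)·C = -491.67  ⇒  C = 2458.35.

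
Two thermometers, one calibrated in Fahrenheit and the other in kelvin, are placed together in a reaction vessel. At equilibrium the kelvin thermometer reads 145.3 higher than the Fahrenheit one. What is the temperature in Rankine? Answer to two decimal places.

Let x be the Fahrenheit reading; then the kelvin reading is 5/9·x + 255.372.
(5/9·x + 255.372) - x = 145.3  ⇒  (-4/9)·x = -110.072  ⇒  x = 247.6625°F.
In Celsius: (247.6625 - 32) × 5/9 = 119.8125°C.
In Rankine: 119.8125 × 1.8 + 491.67 = 707.33°R.

707.33°R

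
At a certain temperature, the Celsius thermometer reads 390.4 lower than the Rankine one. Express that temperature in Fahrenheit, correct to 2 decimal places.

-195.86°F

Let x be the Rankine reading; then the Celsius reading is 5/9·x - 273.15.
(5/9·x - 273.15) - x = -390.4  ⇒  (-4/9)·x = -117.25  ⇒  x = 263.8125°R.
In Celsius: (263.8125 - 491.67) × 5/9 = -126.5875°C.
In Fahrenheit: -126.5875 × 1.8 + 32 = -195.86°F.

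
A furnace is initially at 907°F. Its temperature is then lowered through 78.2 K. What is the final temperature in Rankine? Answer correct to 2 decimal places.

1225.91°R

Initial temperature in Celsius: (907 - 32) × 5/9 = 486.1111°C.
The 78.2 K change is an interval; Kelvin and Celsius degrees are the same size, so ΔC = -78.2°C.
Final Celsius temperature: 486.1111 - 78.2000 = 407.9111°C.
In Rankine: 407.9111 × 1.8 + 491.67 = 1225.91°R.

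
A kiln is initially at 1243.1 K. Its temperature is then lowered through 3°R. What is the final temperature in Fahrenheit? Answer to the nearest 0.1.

1774.9°F

Initial temperature in Celsius: 1243.1 - 273.15 = 969.9500°C.
The 3°R change is an interval, so only the factor 5/9 applies: -3 × 5/9 = -1.6667°C.
Final Celsius temperature: 969.9500 - 1.6667 = 968.2833°C.
In Fahrenheit: 968.2833 × 1.8 + 32 = 1774.9°F.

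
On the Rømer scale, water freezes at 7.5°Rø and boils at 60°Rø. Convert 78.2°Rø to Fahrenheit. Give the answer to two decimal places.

Linear interpolation between the fixed points: C = (78.2 - 7.5) × 100 / (60 - 7.5) = 134.6667°C.
Then 134.6667 × 1.8 + 32 = 274.40°F.

274.40°F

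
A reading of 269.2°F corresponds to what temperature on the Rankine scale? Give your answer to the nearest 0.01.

In Celsius: (269.2 - 32) × 5/9 = 131.7778°C.
In Rankine: 131.7778 × 1.8 + 491.67 = 728.87°R.

728.87°R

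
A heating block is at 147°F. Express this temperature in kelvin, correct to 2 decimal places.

In Celsius: (147 - 32) × 5/9 = 63.8889°C.
In kelvin: 63.8889 + 273.15 = 337.04 K.

337.04 K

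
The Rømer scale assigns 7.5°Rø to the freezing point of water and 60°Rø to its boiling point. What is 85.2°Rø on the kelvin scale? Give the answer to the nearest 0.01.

Linear interpolation between the fixed points: C = (85.2 - 7.5) × 100 / (60 - 7.5) = 148.0000°C.
Then 148.0000 + 273.15 = 421.15 K.

421.15 K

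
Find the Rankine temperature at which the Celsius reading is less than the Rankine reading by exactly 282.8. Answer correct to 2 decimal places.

21.71°R

Let R be the Rankine reading. The Celsius reading is C = 5/9·R - 273.15.
Require C - R = -282.8: (-4/9)·R - 273.15 = -282.8.
R = (-282.8 + 273.15) / (-4/9) = 21.71.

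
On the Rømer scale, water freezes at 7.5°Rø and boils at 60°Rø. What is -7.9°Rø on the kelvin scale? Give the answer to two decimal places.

Linear interpolation between the fixed points: C = (-7.9 - 7.5) × 100 / (60 - 7.5) = -29.3333°C.
Then -29.3333 + 273.15 = 243.82 K.

243.82 K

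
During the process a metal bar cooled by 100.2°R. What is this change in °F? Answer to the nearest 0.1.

Rankine and Fahrenheit degrees are the same size, so the interval is unchanged: 100.2.

100.2°F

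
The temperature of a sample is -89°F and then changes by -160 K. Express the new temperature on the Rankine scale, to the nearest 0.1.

Initial temperature in Celsius: (-89 - 32) × 5/9 = -67.2222°C.
The 160 K change is an interval; Kelvin and Celsius degrees are the same size, so ΔC = -160°C.
Final Celsius temperature: -67.2222 - 160.0000 = -227.2222°C.
In Rankine: -227.2222 × 1.8 + 491.67 = 82.7°R.

82.7°R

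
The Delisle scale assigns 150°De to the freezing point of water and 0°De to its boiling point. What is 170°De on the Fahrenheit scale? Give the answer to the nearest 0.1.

Linear interpolation between the fixed points: C = (170 - 150) × 100 / (0 - 150) = -13.3333°C.
Then -13.3333 × 1.8 + 32 = 8.0°F.

8.0°F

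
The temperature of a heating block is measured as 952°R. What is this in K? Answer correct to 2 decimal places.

528.89 K

In Celsius: (952 - 491.67) × 5/9 = 255.7389°C.
In kelvin: 255.7389 + 273.15 = 528.89 K.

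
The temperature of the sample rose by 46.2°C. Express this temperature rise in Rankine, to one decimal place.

83.2°R

An interval of 1°C corresponds to 1.8°R.
46.2 × 1.8 = 83.2.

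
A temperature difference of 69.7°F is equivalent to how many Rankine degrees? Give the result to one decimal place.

Fahrenheit and Rankine degrees are the same size, so the interval is unchanged: 69.7.

69.7°R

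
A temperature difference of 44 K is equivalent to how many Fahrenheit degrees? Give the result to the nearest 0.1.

For a temperature interval the offset drops out; only the factor 1.8 applies.
44 × 1.8 = 79.2.

79.2°F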